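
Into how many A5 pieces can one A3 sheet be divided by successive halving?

4

Each ISO step halves the sheet: 1 × A3 → 2 × A4 → 4 × A5
From A3 to A5 is 2 halving steps: 2^2 = 4.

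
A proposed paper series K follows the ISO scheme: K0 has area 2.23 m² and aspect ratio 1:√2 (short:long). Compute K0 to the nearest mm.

Let the short side be w mm. Then w · w√2 = 2.23 m² = 2,230,000 mm².
w² = 2,230,000/√2, so w ≈ 1255.7 mm; long side = w√2 ≈ 1775.9 mm.

1256 × 1776 mm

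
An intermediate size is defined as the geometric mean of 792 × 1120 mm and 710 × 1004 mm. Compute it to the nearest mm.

Short side: √(792 · 710) = √562320 ≈ 749.9 → 750 mm
Long side: √(1120 · 1004) = √1124480 ≈ 1060.4 → 1060 mm

750 × 1060 mm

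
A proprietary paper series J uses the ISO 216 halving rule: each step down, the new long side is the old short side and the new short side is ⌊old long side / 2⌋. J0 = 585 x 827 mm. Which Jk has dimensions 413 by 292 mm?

J2

J0: 585 × 827 mm
J1: 413 × 585 mm
J2: 292 × 413 mm
J3: 206 × 292 mm
→ matches J2.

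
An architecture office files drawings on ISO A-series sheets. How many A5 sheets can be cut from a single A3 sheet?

A3 = 297 × 420 mm; A5 = 148 × 210 mm.
Each halving step doubles the count; 2 steps from A3 to A5.
2^2 = 4.

4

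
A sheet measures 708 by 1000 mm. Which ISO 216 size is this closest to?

B1 (707 × 1000 mm)

Aspect ratio 1000/708 ≈ 1.412 — close to the ISO √2 ≈ 1.414.
In the B-series (B0 = 1000 × 1414 mm): B1 = 707 × 1000 mm.
Off by 1 mm total — nearest standard size.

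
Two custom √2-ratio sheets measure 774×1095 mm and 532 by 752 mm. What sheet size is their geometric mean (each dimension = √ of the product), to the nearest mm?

Short side: √(774 · 532) = √411768 ≈ 641.7 → 642 mm
Long side: √(1095 · 752) = √823440 ≈ 907.4 → 907 mm

642 × 907 mm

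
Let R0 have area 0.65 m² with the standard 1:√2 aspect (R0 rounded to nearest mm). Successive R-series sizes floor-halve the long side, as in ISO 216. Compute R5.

Let R0's short side be w mm. w · w√2 = 0.65 m² = 650,000 mm², so w ≈ 678.0 mm and w√2 ≈ 958.8 mm → R0 = 678 × 959 mm.
R1: ⌊959/2⌋ × 678 = 479 × 678 mm
R2: ⌊678/2⌋ × 479 = 339 × 479 mm
R3: ⌊479/2⌋ × 339 = 239 × 339 mm
R4: ⌊339/2⌋ × 239 = 169 × 239 mm
R5: ⌊239/2⌋ × 169 = 119 × 169 mm

119 × 169 mm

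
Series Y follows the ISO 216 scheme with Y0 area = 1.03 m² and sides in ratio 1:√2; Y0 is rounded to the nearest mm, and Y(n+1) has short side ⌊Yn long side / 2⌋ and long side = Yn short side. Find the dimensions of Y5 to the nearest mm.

150 × 213 mm

Let Y0's short side be w mm. w · w√2 = 1.03 m² = 1,030,000 mm², so w ≈ 853.4 mm and w√2 ≈ 1206.9 mm → Y0 = 853 × 1207 mm.
Y1: ⌊1207/2⌋ × 853 = 603 × 853 mm
Y2: ⌊853/2⌋ × 603 = 426 × 603 mm
Y3: ⌊603/2⌋ × 426 = 301 × 426 mm
Y4: ⌊426/2⌋ × 301 = 213 × 301 mm
Y5: ⌊301/2⌋ × 213 = 150 × 213 mm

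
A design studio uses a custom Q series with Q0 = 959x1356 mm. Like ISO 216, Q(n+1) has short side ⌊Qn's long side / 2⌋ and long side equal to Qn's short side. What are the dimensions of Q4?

239 × 339 mm

Q1: ⌊1356/2⌋ × 959 = 678 × 959 mm
Q2: ⌊959/2⌋ × 678 = 479 × 678 mm
Q3: ⌊678/2⌋ × 479 = 339 × 479 mm
Q4: ⌊479/2⌋ × 339 = 239 × 339 mm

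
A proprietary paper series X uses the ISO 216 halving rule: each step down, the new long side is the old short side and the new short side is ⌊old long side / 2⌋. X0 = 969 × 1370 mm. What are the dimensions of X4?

242 × 342 mm

X1 = 685 × 969 mm (from X0 by 1 halving).
X2: ⌊969/2⌋ × 685 = 484 × 685 mm
X3: ⌊685/2⌋ × 484 = 342 × 484 mm
X4: ⌊484/2⌋ × 342 = 242 × 342 mm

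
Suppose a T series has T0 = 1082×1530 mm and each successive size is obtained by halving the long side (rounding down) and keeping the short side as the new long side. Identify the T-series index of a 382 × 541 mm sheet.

T3

T0: 1082 × 1530 mm
T1: 765 × 1082 mm
T2: 541 × 765 mm
T3: 382 × 541 mm
T4: 270 × 382 mm
→ matches T3.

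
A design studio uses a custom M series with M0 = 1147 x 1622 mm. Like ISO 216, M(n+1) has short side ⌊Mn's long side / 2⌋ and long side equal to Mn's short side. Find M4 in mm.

M1: ⌊1622/2⌋ × 1147 = 811 × 1147 mm
M2: ⌊1147/2⌋ × 811 = 573 × 811 mm
M3: ⌊811/2⌋ × 573 = 405 × 573 mm
M4: ⌊573/2⌋ × 405 = 286 × 405 mm

286 × 405 mm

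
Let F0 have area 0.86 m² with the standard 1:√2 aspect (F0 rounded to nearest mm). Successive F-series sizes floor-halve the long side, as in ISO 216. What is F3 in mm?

Let F0's short side be w mm. w · w√2 = 0.86 m² = 860,000 mm², so w ≈ 779.8 mm and w√2 ≈ 1102.8 mm → F0 = 780 × 1103 mm.
F1: ⌊1103/2⌋ × 780 = 551 × 780 mm
F2: ⌊780/2⌋ × 551 = 390 × 551 mm
F3: ⌊551/2⌋ × 390 = 275 × 390 mm

275 × 390 mm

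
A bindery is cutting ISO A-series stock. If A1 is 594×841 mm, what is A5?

A2: ⌊841/2⌋ × 594 = 420 × 594 mm
A3: ⌊594/2⌋ × 420 = 297 × 420 mm
A4: ⌊420/2⌋ × 297 = 210 × 297 mm
A5: ⌊297/2⌋ × 210 = 148 × 210 mm

148 × 210 mm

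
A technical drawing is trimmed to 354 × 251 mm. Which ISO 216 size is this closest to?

B4 (250 × 353 mm)

Aspect ratio 354/251 ≈ 1.410 — close to the ISO √2 ≈ 1.414.
In the B-series (B0 = 1000 × 1414 mm): B4 = 250 × 353 mm.
Off by 2 mm total — nearest standard size.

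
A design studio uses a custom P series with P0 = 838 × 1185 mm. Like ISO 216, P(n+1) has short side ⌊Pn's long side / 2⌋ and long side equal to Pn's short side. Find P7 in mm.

P1 = 592 × 838 mm (from P0 by 1 halving).
P2: ⌊838/2⌋ × 592 = 419 × 592 mm
P3: ⌊592/2⌋ × 419 = 296 × 419 mm
P4: ⌊419/2⌋ × 296 = 209 × 296 mm
P5: ⌊296/2⌋ × 209 = 148 × 209 mm
P6: ⌊209/2⌋ × 148 = 104 × 148 mm
P7: ⌊148/2⌋ × 104 = 74 × 104 mm

74 × 104 mm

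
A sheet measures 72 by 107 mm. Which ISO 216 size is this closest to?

A7 (74 × 105 mm)

Aspect ratio 107/72 ≈ 1.486 (ISO target is √2 ≈ 1.414).
In the A-series (A0 area = 1 m²): A7 = 74 × 105 mm.
Off by 4 mm total — nearest standard size.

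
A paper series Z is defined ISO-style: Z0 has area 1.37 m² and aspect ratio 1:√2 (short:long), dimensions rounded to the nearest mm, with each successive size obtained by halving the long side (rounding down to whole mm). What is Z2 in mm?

Let Z0's short side be w mm. w · w√2 = 1.37 m² = 1,370,000 mm², so w ≈ 984.2 mm and w√2 ≈ 1391.9 mm → Z0 = 984 × 1392 mm.
Z1: ⌊1392/2⌋ × 984 = 696 × 984 mm
Z2: ⌊984/2⌋ × 696 = 492 × 696 mm

492 × 696 mm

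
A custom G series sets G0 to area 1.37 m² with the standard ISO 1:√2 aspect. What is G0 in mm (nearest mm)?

984 × 1392 mm

Let the short side be w mm. Then w · w√2 = 1.37 m² = 1,370,000 mm².
w² = 1,370,000/√2, so w ≈ 984.2 mm; long side = w√2 ≈ 1391.9 mm.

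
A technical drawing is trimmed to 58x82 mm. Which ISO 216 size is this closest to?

C8 (57 × 81 mm)

Aspect ratio 82/58 ≈ 1.414 — close to the ISO √2 ≈ 1.414.
In the C-series (envelope sizes, between A and B): C8 = 57 × 81 mm.
Off by 2 mm total — nearest standard size.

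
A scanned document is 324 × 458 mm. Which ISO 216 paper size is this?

C3 (324 × 458 mm)

Aspect ratio 458/324 ≈ 1.414 — close to the ISO √2 ≈ 1.414.
In the C-series (envelope sizes, between A and B): C3 = 324 × 458 mm.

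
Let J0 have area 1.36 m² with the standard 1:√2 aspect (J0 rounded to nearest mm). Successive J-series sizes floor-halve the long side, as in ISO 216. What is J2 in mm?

490 × 693 mm

Let J0's short side be w mm. w · w√2 = 1.36 m² = 1,360,000 mm², so w ≈ 980.6 mm and w√2 ≈ 1386.8 mm → J0 = 981 × 1387 mm.
J1: ⌊1387/2⌋ × 981 = 693 × 981 mm
J2: ⌊981/2⌋ × 693 = 490 × 693 mm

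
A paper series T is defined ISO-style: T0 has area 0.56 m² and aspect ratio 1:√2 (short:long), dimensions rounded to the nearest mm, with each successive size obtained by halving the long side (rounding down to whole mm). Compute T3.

222 × 314 mm

Let T0's short side be w mm. w · w√2 = 0.56 m² = 560,000 mm², so w ≈ 629.3 mm and w√2 ≈ 889.9 mm → T0 = 629 × 890 mm.
T1: ⌊890/2⌋ × 629 = 445 × 629 mm
T2: ⌊629/2⌋ × 445 = 314 × 445 mm
T3: ⌊445/2⌋ × 314 = 222 × 314 mm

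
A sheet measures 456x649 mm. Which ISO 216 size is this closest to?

C2 (458 × 648 mm)

Aspect ratio 649/456 ≈ 1.423 — close to the ISO √2 ≈ 1.414.
In the C-series (envelope sizes, between A and B): C2 = 458 × 648 mm.
Off by 3 mm total — nearest standard size.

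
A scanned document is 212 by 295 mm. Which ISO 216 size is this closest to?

A4 (210 × 297 mm)

Aspect ratio 295/212 ≈ 1.392 (ISO target is √2 ≈ 1.414).
In the A-series (A0 area = 1 m²): A4 = 210 × 297 mm.
Off by 4 mm total — nearest standard size.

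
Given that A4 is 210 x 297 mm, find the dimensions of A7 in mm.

74 × 105 mm

A5: ⌊297/2⌋ × 210 = 148 × 210 mm
A6: ⌊210/2⌋ × 148 = 105 × 148 mm
A7: ⌊148/2⌋ × 105 = 74 × 105 mm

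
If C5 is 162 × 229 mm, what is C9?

C6: ⌊229/2⌋ × 162 = 114 × 162 mm
C7: ⌊162/2⌋ × 114 = 81 × 114 mm
C8: ⌊114/2⌋ × 81 = 57 × 81 mm
C9: ⌊81/2⌋ × 57 = 40 × 57 mm

40 × 57 mm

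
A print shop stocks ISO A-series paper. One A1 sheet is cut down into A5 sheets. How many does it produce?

A1 = 594 × 841 mm; A5 = 148 × 210 mm.
Each halving step doubles the count; 4 steps from A1 to A5.
2^4 = 16.

16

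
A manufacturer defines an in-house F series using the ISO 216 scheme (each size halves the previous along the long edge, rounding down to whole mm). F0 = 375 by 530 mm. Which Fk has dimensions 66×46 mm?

F0: 375 × 530 mm
F1: 265 × 375 mm
F2: 187 × 265 mm
F3: 132 × 187 mm
F4: 93 × 132 mm
F5: 66 × 93 mm
F6: 46 × 66 mm
F7: 33 × 46 mm
→ matches F6.

F6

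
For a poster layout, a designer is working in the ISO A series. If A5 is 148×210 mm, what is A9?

37 × 52 mm

A6: ⌊210/2⌋ × 148 = 105 × 148 mm
A7: ⌊148/2⌋ × 105 = 74 × 105 mm
A8: ⌊105/2⌋ × 74 = 52 × 74 mm
A9: ⌊74/2⌋ × 52 = 37 × 52 mm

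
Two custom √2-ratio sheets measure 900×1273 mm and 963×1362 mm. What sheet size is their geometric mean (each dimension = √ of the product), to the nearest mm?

931 × 1317 mm

Short side: √(900 · 963) = √866700 ≈ 931.0 → 931 mm
Long side: √(1273 · 1362) = √1733826 ≈ 1316.7 → 1317 mm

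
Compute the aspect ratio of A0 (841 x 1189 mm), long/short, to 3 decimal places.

1189 / 841 = 1.414
Matches √2 ≈ 1.414 — the ISO 216 defining ratio.

1.414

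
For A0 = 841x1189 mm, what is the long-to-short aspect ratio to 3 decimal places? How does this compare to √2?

1189 / 841 = 1.414
Matches √2 ≈ 1.414 — the ISO 216 defining ratio.

1.414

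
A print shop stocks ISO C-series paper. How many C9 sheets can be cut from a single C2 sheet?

Each ISO step halves the sheet: 1 × C2 → 2 × C3 → 4 × C4 → 8 × C5 → …
From C2 to C9 is 7 halving steps: 2^7 = 128.

128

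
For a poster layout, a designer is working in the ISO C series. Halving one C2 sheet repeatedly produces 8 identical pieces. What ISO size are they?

C5

8 = 2^3, so 3 halving steps.
C2 → C3 → … → C5 after 3 steps.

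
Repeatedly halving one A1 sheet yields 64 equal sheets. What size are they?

A7

64 = 2^6, so 6 halving steps.
A1 → A2 → … → A7 after 6 steps.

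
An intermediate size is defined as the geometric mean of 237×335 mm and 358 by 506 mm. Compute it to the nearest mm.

291 × 412 mm

Short side: √(237 · 358) = √84846 ≈ 291.3 → 291 mm
Long side: √(335 · 506) = √169510 ≈ 411.7 → 412 mm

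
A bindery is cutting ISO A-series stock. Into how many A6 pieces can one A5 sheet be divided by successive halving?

A5 = 148 × 210 mm; A6 = 105 × 148 mm.
Each halving step doubles the count; 1 step from A5 to A6.
2^1 = 2.

2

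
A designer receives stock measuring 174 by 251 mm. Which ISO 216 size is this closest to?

Aspect ratio 251/174 ≈ 1.443 (ISO target is √2 ≈ 1.414).
In the B-series (B0 = 1000 × 1414 mm): B5 = 176 × 250 mm.
Off by 3 mm total — nearest standard size.

B5 (176 × 250 mm)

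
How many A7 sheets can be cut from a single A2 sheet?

32

A2 = 420 × 594 mm; A7 = 74 × 105 mm.
Each halving step doubles the count; 5 steps from A2 to A7.
2^5 = 32.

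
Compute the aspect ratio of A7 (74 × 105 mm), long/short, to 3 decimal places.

105 / 74 = 1.419
ISO 216 targets √2 ≈ 1.414; the +0.005 deviation is from mm rounding.

1.419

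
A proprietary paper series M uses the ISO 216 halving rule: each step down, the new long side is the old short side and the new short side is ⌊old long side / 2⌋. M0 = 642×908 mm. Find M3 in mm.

227 × 321 mm

M1: ⌊908/2⌋ × 642 = 454 × 642 mm
M2: ⌊642/2⌋ × 454 = 321 × 454 mm
M3: ⌊454/2⌋ × 321 = 227 × 321 mm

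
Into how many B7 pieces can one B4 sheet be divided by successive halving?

8

Each ISO step halves the sheet: 1 × B4 → 2 × B5 → 4 × B6 → 8 × B7
From B4 to B7 is 3 halving steps: 2^3 = 8.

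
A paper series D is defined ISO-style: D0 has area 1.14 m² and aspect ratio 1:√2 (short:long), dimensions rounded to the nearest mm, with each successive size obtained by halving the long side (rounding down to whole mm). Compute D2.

449 × 635 mm

Let D0's short side be w mm. w · w√2 = 1.14 m² = 1,140,000 mm², so w ≈ 897.8 mm and w√2 ≈ 1269.7 mm → D0 = 898 × 1270 mm.
D1: ⌊1270/2⌋ × 898 = 635 × 898 mm
D2: ⌊898/2⌋ × 635 = 449 × 635 mm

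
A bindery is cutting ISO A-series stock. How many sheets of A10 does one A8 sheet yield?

Each ISO step halves the sheet: 1 × A8 → 2 × A9 → 4 × A10
From A8 to A10 is 2 halving steps: 2^2 = 4.

4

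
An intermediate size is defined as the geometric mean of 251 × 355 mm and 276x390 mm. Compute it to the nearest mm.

Short side: √(251 · 276) = √69276 ≈ 263.2 → 263 mm
Long side: √(355 · 390) = √138450 ≈ 372.1 → 372 mm

263 × 372 mm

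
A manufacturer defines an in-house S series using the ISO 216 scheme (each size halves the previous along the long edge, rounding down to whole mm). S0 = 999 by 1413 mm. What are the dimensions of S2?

499 × 706 mm

S1: ⌊1413/2⌋ × 999 = 706 × 999 mm
S2: ⌊999/2⌋ × 706 = 499 × 706 mm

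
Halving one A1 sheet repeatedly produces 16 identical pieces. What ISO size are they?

A5

16 = 2^4, so 4 halving steps.
A1 → A2 → … → A5 after 4 steps.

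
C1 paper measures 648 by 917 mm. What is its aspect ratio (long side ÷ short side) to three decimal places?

1.415

917 / 648 = 1.415
Matches √2 ≈ 1.414 — the ISO 216 defining ratio.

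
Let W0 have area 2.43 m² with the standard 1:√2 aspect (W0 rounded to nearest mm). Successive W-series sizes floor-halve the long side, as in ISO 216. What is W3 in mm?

Let W0's short side be w mm. w · w√2 = 2.43 m² = 2,430,000 mm², so w ≈ 1310.8 mm and w√2 ≈ 1853.8 mm → W0 = 1311 × 1854 mm.
W1: ⌊1854/2⌋ × 1311 = 927 × 1311 mm
W2: ⌊1311/2⌋ × 927 = 655 × 927 mm
W3: ⌊927/2⌋ × 655 = 463 × 655 mm

463 × 655 mm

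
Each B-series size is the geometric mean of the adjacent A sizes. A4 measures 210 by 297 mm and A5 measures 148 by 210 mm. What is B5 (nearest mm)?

Short side: √(210 · 148) = √31080 ≈ 176.3 → 176 mm
Long side: √(297 · 210) = √62370 ≈ 249.7 → 250 mm

176 × 250 mm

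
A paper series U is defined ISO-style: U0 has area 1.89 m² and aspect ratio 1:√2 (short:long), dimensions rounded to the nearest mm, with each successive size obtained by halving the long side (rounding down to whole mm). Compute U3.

408 × 578 mm

Let U0's short side be w mm. w · w√2 = 1.89 m² = 1,890,000 mm², so w ≈ 1156.0 mm and w√2 ≈ 1634.9 mm → U0 = 1156 × 1635 mm.
U1: ⌊1635/2⌋ × 1156 = 817 × 1156 mm
U2: ⌊1156/2⌋ × 817 = 578 × 817 mm
U3: ⌊817/2⌋ × 578 = 408 × 578 mm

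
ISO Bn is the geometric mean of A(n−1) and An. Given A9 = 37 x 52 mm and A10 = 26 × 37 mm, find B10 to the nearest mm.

31 × 44 mm

Short side: √(37 · 26) = √962 ≈ 31.0 → 31 mm
Long side: √(52 · 37) = √1924 ≈ 43.9 → 44 mm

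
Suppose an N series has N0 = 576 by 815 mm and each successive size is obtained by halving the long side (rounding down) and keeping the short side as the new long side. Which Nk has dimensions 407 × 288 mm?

N0: 576 × 815 mm
N1: 407 × 576 mm
N2: 288 × 407 mm
N3: 203 × 288 mm
→ matches N2.

N2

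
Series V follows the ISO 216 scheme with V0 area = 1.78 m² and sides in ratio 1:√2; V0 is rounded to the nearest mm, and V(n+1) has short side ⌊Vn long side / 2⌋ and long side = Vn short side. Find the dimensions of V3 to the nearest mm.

Let V0's short side be w mm. w · w√2 = 1.78 m² = 1,780,000 mm², so w ≈ 1121.9 mm and w√2 ≈ 1586.6 mm → V0 = 1122 × 1587 mm.
V1: ⌊1587/2⌋ × 1122 = 793 × 1122 mm
V2: ⌊1122/2⌋ × 793 = 561 × 793 mm
V3: ⌊793/2⌋ × 561 = 396 × 561 mm

396 × 561 mm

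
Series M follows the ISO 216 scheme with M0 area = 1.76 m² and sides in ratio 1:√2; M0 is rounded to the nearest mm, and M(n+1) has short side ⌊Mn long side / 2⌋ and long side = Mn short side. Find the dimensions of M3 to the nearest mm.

394 × 558 mm

Let M0's short side be w mm. w · w√2 = 1.76 m² = 1,760,000 mm², so w ≈ 1115.6 mm and w√2 ≈ 1577.7 mm → M0 = 1116 × 1578 mm.
M1: ⌊1578/2⌋ × 1116 = 789 × 1116 mm
M2: ⌊1116/2⌋ × 789 = 558 × 789 mm
M3: ⌊789/2⌋ × 558 = 394 × 558 mm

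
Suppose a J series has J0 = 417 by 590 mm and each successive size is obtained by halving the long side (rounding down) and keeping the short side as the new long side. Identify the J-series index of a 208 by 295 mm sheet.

J0: 417 × 590 mm
J1: 295 × 417 mm
J2: 208 × 295 mm
J3: 147 × 208 mm
→ matches J2.

J2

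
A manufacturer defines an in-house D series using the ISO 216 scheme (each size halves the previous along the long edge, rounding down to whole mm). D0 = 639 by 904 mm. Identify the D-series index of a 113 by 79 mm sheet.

D0: 639 × 904 mm
D1: 452 × 639 mm
D2: 319 × 452 mm
D3: 226 × 319 mm
D4: 159 × 226 mm
D5: 113 × 159 mm
D6: 79 × 113 mm
D7: 56 × 79 mm
→ matches D6.

D6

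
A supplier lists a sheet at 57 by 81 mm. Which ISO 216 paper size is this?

Aspect ratio 81/57 ≈ 1.421 — close to the ISO √2 ≈ 1.414.
In the C-series (envelope sizes, between A and B): C8 = 57 × 81 mm.

C8 (57 × 81 mm)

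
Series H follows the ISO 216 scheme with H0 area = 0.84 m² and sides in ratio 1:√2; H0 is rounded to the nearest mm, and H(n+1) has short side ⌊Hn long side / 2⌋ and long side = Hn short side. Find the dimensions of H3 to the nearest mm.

Let H0's short side be w mm. w · w√2 = 0.84 m² = 840,000 mm², so w ≈ 770.7 mm and w√2 ≈ 1089.9 mm → H0 = 771 × 1090 mm.
H1: ⌊1090/2⌋ × 771 = 545 × 771 mm
H2: ⌊771/2⌋ × 545 = 385 × 545 mm
H3: ⌊545/2⌋ × 385 = 272 × 385 mm

272 × 385 mm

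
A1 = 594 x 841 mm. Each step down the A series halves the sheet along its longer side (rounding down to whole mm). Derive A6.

105 × 148 mm

A2: ⌊841/2⌋ × 594 = 420 × 594 mm
A3: ⌊594/2⌋ × 420 = 297 × 420 mm
A4: ⌊420/2⌋ × 297 = 210 × 297 mm
A5: ⌊297/2⌋ × 210 = 148 × 210 mm
A6: ⌊210/2⌋ × 148 = 105 × 148 mm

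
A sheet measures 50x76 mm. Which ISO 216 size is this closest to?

A8 (52 × 74 mm)

Aspect ratio 76/50 ≈ 1.520 (ISO target is √2 ≈ 1.414).
In the A-series (A0 area = 1 m²): A8 = 52 × 74 mm.
Off by 4 mm total — nearest standard size.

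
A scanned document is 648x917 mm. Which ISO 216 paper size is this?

C1 (648 × 917 mm)

Aspect ratio 917/648 ≈ 1.415 — close to the ISO √2 ≈ 1.414.
In the C-series (envelope sizes, between A and B): C1 = 648 × 917 mm.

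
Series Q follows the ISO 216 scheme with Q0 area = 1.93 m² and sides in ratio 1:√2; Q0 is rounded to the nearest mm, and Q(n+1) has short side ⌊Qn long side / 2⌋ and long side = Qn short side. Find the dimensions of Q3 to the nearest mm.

Let Q0's short side be w mm. w · w√2 = 1.93 m² = 1,930,000 mm², so w ≈ 1168.2 mm and w√2 ≈ 1652.1 mm → Q0 = 1168 × 1652 mm.
Q1: ⌊1652/2⌋ × 1168 = 826 × 1168 mm
Q2: ⌊1168/2⌋ × 826 = 584 × 826 mm
Q3: ⌊826/2⌋ × 584 = 413 × 584 mm

413 × 584 mm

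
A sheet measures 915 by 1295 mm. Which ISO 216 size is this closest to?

C0 (917 × 1297 mm)

Aspect ratio 1295/915 ≈ 1.415 — close to the ISO √2 ≈ 1.414.
In the C-series (envelope sizes, between A and B): C0 = 917 × 1297 mm.
Off by 4 mm total — nearest standard size.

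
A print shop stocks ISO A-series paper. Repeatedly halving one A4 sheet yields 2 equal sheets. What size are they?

A5

2 = 2^1, so 1 halving step.
A4 → A5 → … → A5 after 1 step.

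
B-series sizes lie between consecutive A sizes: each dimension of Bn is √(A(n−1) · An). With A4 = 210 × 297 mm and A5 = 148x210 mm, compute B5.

176 × 250 mm

Short side: √(210 · 148) = √31080 ≈ 176.3 → 176 mm
Long side: √(297 · 210) = √62370 ≈ 249.7 → 250 mm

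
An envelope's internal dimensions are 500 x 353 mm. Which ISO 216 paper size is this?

B3 (353 × 500 mm)

Aspect ratio 500/353 ≈ 1.416 — close to the ISO √2 ≈ 1.414.
In the B-series (B0 = 1000 × 1414 mm): B3 = 353 × 500 mm.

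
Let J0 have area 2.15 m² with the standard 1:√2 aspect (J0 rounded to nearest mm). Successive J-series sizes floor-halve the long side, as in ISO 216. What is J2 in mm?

Let J0's short side be w mm. w · w√2 = 2.15 m² = 2,150,000 mm², so w ≈ 1233.0 mm and w√2 ≈ 1743.7 mm → J0 = 1233 × 1744 mm.
J1: ⌊1744/2⌋ × 1233 = 872 × 1233 mm
J2: ⌊1233/2⌋ × 872 = 616 × 872 mm

616 × 872 mm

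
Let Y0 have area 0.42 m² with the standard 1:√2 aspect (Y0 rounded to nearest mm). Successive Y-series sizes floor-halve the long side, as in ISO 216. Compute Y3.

192 × 272 mm

Let Y0's short side be w mm. w · w√2 = 0.42 m² = 420,000 mm², so w ≈ 545.0 mm and w√2 ≈ 770.7 mm → Y0 = 545 × 771 mm.
Y1: ⌊771/2⌋ × 545 = 385 × 545 mm
Y2: ⌊545/2⌋ × 385 = 272 × 385 mm
Y3: ⌊385/2⌋ × 272 = 192 × 272 mm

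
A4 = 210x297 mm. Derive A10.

26 × 37 mm

A5: ⌊297/2⌋ × 210 = 148 × 210 mm
A6: ⌊210/2⌋ × 148 = 105 × 148 mm
A7: ⌊148/2⌋ × 105 = 74 × 105 mm
A8: ⌊105/2⌋ × 74 = 52 × 74 mm
A9: ⌊74/2⌋ × 52 = 37 × 52 mm
A10: ⌊52/2⌋ × 37 = 26 × 37 mm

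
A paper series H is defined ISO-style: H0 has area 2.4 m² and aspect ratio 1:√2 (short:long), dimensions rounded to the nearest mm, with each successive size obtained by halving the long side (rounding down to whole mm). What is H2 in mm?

651 × 921 mm

Let H0's short side be w mm. w · w√2 = 2.4 m² = 2,400,000 mm², so w ≈ 1302.7 mm and w√2 ≈ 1842.3 mm → H0 = 1303 × 1842 mm.
H1: ⌊1842/2⌋ × 1303 = 921 × 1303 mm
H2: ⌊1303/2⌋ × 921 = 651 × 921 mm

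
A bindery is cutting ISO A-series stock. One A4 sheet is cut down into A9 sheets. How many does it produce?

32

A4 = 210 × 297 mm; A9 = 37 × 52 mm.
Each halving step doubles the count; 5 steps from A4 to A9.
2^5 = 32.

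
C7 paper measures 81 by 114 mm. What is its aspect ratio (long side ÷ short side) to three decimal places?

1.407

114 / 81 = 1.407
ISO 216 targets √2 ≈ 1.414; the -0.007 deviation is from mm rounding.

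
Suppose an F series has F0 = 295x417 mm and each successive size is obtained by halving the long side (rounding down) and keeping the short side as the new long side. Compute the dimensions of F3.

F1: ⌊417/2⌋ × 295 = 208 × 295 mm
F2: ⌊295/2⌋ × 208 = 147 × 208 mm
F3: ⌊208/2⌋ × 147 = 104 × 147 mm

104 × 147 mm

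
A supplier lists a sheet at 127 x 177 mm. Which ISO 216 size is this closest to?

B6 (125 × 176 mm)

Aspect ratio 177/127 ≈ 1.394 (ISO target is √2 ≈ 1.414).
In the B-series (B0 = 1000 × 1414 mm): B6 = 125 × 176 mm.
Off by 3 mm total — nearest standard size.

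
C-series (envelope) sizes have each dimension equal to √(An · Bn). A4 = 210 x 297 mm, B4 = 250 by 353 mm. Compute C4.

229 × 324 mm

Short side: √(210 · 250) = √52500 ≈ 229.1 → 229 mm
Long side: √(297 · 353) = √104841 ≈ 323.8 → 324 mm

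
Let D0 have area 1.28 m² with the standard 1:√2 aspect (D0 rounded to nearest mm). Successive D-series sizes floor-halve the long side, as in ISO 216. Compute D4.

237 × 336 mm

Let D0's short side be w mm. w · w√2 = 1.28 m² = 1,280,000 mm², so w ≈ 951.4 mm and w√2 ≈ 1345.4 mm → D0 = 951 × 1345 mm.
D1: ⌊1345/2⌋ × 951 = 672 × 951 mm
D2: ⌊951/2⌋ × 672 = 475 × 672 mm
D3: ⌊672/2⌋ × 475 = 336 × 475 mm
D4: ⌊475/2⌋ × 336 = 237 × 336 mm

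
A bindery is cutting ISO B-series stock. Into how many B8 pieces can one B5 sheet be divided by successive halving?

Each ISO step halves the sheet: 1 × B5 → 2 × B6 → 4 × B7 → 8 × B8
From B5 to B8 is 3 halving steps: 2^3 = 8.

8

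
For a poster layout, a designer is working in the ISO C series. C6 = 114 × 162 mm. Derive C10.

28 × 40 mm

C7: ⌊162/2⌋ × 114 = 81 × 114 mm
C8: ⌊114/2⌋ × 81 = 57 × 81 mm
C9: ⌊81/2⌋ × 57 = 40 × 57 mm
C10: ⌊57/2⌋ × 40 = 28 × 40 mm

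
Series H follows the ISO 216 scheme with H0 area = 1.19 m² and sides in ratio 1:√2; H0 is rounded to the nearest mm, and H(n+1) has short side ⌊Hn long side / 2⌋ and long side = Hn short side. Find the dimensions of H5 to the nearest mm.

162 × 229 mm

Let H0's short side be w mm. w · w√2 = 1.19 m² = 1,190,000 mm², so w ≈ 917.3 mm and w√2 ≈ 1297.3 mm → H0 = 917 × 1297 mm.
H1: ⌊1297/2⌋ × 917 = 648 × 917 mm
H2: ⌊917/2⌋ × 648 = 458 × 648 mm
H3: ⌊648/2⌋ × 458 = 324 × 458 mm
H4: ⌊458/2⌋ × 324 = 229 × 324 mm
H5: ⌊324/2⌋ × 229 = 162 × 229 mm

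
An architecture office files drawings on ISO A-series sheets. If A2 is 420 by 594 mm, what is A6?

A3: ⌊594/2⌋ × 420 = 297 × 420 mm
A4: ⌊420/2⌋ × 297 = 210 × 297 mm
A5: ⌊297/2⌋ × 210 = 148 × 210 mm
A6: ⌊210/2⌋ × 148 = 105 × 148 mm

105 × 148 mm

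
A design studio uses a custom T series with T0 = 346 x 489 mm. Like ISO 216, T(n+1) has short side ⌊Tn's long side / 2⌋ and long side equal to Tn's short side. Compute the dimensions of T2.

173 × 244 mm

T1: ⌊489/2⌋ × 346 = 244 × 346 mm
T2: ⌊346/2⌋ × 244 = 173 × 244 mm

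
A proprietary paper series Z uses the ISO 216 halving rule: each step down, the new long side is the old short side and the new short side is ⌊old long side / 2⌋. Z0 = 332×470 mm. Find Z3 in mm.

Z1: ⌊470/2⌋ × 332 = 235 × 332 mm
Z2: ⌊332/2⌋ × 235 = 166 × 235 mm
Z3: ⌊235/2⌋ × 166 = 117 × 166 mm

117 × 166 mm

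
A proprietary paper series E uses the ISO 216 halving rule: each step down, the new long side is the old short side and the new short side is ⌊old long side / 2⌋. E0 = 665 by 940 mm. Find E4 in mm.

166 × 235 mm

E1 = 470 × 665 mm (from E0 by 1 halving).
E2: ⌊665/2⌋ × 470 = 332 × 470 mm
E3: ⌊470/2⌋ × 332 = 235 × 332 mm
E4: ⌊332/2⌋ × 235 = 166 × 235 mm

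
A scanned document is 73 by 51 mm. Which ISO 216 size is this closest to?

A8 (52 × 74 mm)

Aspect ratio 73/51 ≈ 1.431 (ISO target is √2 ≈ 1.414).
In the A-series (A0 area = 1 m²): A8 = 52 × 74 mm.
Off by 2 mm total — nearest standard size.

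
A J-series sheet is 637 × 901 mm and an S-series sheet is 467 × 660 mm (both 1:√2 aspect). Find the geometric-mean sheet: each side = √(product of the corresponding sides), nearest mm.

545 × 771 mm

Short side: √(637 · 467) = √297479 ≈ 545.4 → 545 mm
Long side: √(901 · 660) = √594660 ≈ 771.1 → 771 mm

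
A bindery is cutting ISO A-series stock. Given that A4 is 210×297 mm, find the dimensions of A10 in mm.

26 × 37 mm

A5: ⌊297/2⌋ × 210 = 148 × 210 mm
A6: ⌊210/2⌋ × 148 = 105 × 148 mm
A7: ⌊148/2⌋ × 105 = 74 × 105 mm
A8: ⌊105/2⌋ × 74 = 52 × 74 mm
A9: ⌊74/2⌋ × 52 = 37 × 52 mm
A10: ⌊52/2⌋ × 37 = 26 × 37 mm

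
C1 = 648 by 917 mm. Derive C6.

114 × 162 mm

C2: ⌊917/2⌋ × 648 = 458 × 648 mm
C3: ⌊648/2⌋ × 458 = 324 × 458 mm
C4: ⌊458/2⌋ × 324 = 229 × 324 mm
C5: ⌊324/2⌋ × 229 = 162 × 229 mm
C6: ⌊229/2⌋ × 162 = 114 × 162 mm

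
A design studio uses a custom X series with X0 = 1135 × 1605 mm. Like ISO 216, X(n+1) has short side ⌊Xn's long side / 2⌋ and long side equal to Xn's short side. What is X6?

141 × 200 mm

X1: ⌊1605/2⌋ × 1135 = 802 × 1135 mm
X2: ⌊1135/2⌋ × 802 = 567 × 802 mm
X3: ⌊802/2⌋ × 567 = 401 × 567 mm
X4: ⌊567/2⌋ × 401 = 283 × 401 mm
X5: ⌊401/2⌋ × 283 = 200 × 283 mm
X6: ⌊283/2⌋ × 200 = 141 × 200 mm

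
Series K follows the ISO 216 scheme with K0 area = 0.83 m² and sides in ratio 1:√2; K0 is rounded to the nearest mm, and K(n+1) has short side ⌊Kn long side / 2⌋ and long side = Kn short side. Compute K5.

Let K0's short side be w mm. w · w√2 = 0.83 m² = 830,000 mm², so w ≈ 766.1 mm and w√2 ≈ 1083.4 mm → K0 = 766 × 1083 mm.
K1: ⌊1083/2⌋ × 766 = 541 × 766 mm
K2: ⌊766/2⌋ × 541 = 383 × 541 mm
K3: ⌊541/2⌋ × 383 = 270 × 383 mm
K4: ⌊383/2⌋ × 270 = 191 × 270 mm
K5: ⌊270/2⌋ × 191 = 135 × 191 mm

135 × 191 mm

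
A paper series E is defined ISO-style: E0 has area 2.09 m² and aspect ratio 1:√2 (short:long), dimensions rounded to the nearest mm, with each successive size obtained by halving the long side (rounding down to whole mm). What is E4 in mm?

Let E0's short side be w mm. w · w√2 = 2.09 m² = 2,090,000 mm², so w ≈ 1215.7 mm and w√2 ≈ 1719.2 mm → E0 = 1216 × 1719 mm.
E1: ⌊1719/2⌋ × 1216 = 859 × 1216 mm
E2: ⌊1216/2⌋ × 859 = 608 × 859 mm
E3: ⌊859/2⌋ × 608 = 429 × 608 mm
E4: ⌊608/2⌋ × 429 = 304 × 429 mm

304 × 429 mm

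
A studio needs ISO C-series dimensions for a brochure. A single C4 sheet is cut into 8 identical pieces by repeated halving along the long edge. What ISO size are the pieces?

8 = 2^3, so 3 halving steps.
C4 → C5 → … → C7 after 3 steps.

C7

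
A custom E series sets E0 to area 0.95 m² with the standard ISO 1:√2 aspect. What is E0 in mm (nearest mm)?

Let the short side be w mm. Then w · w√2 = 0.95 m² = 950,000 mm².
w² = 950,000/√2, so w ≈ 819.6 mm; long side = w√2 ≈ 1159.1 mm.

820 × 1159 mm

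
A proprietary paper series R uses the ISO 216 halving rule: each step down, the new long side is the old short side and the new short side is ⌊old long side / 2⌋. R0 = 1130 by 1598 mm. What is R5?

R1: ⌊1598/2⌋ × 1130 = 799 × 1130 mm
R2: ⌊1130/2⌋ × 799 = 565 × 799 mm
R3: ⌊799/2⌋ × 565 = 399 × 565 mm
R4: ⌊565/2⌋ × 399 = 282 × 399 mm
R5: ⌊399/2⌋ × 282 = 199 × 282 mm

199 × 282 mm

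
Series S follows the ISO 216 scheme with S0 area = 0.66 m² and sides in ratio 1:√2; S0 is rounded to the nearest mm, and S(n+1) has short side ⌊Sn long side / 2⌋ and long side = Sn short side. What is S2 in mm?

341 × 483 mm

Let S0's short side be w mm. w · w√2 = 0.66 m² = 660,000 mm², so w ≈ 683.1 mm and w√2 ≈ 966.1 mm → S0 = 683 × 966 mm.
S1: ⌊966/2⌋ × 683 = 483 × 683 mm
S2: ⌊683/2⌋ × 483 = 341 × 483 mm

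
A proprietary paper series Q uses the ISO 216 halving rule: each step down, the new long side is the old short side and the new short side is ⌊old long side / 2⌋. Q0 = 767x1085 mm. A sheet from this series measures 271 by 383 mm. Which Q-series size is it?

Q3

Q0: 767 × 1085 mm
Q1: 542 × 767 mm
Q2: 383 × 542 mm
Q3: 271 × 383 mm
Q4: 191 × 271 mm
→ matches Q3.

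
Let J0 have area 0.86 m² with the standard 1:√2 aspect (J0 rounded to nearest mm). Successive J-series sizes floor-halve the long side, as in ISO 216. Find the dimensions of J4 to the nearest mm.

195 × 275 mm

Let J0's short side be w mm. w · w√2 = 0.86 m² = 860,000 mm², so w ≈ 779.8 mm and w√2 ≈ 1102.8 mm → J0 = 780 × 1103 mm.
J1: ⌊1103/2⌋ × 780 = 551 × 780 mm
J2: ⌊780/2⌋ × 551 = 390 × 551 mm
J3: ⌊551/2⌋ × 390 = 275 × 390 mm
J4: ⌊390/2⌋ × 275 = 195 × 275 mm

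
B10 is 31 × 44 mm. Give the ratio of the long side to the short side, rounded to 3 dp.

44 / 31 = 1.419
ISO 216 targets √2 ≈ 1.414; the +0.005 deviation is from mm rounding.

1.419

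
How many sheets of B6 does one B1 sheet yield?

Each ISO step halves the sheet: 1 × B1 → 2 × B2 → 4 × B3 → 8 × B4 → …
From B1 to B6 is 5 halving steps: 2^5 = 32.

32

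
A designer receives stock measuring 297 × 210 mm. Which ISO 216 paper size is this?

A4 (210 × 297 mm)

Aspect ratio 297/210 ≈ 1.414 — close to the ISO √2 ≈ 1.414.
In the A-series (A0 area = 1 m²): A4 = 210 × 297 mm.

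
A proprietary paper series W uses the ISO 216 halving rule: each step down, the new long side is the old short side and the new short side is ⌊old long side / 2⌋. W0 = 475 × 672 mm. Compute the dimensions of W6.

59 × 84 mm

W1 = 336 × 475 mm (from W0 by 1 halving).
W2: ⌊475/2⌋ × 336 = 237 × 336 mm
W3: ⌊336/2⌋ × 237 = 168 × 237 mm
W4: ⌊237/2⌋ × 168 = 118 × 168 mm
W5: ⌊168/2⌋ × 118 = 84 × 118 mm
W6: ⌊118/2⌋ × 84 = 59 × 84 mm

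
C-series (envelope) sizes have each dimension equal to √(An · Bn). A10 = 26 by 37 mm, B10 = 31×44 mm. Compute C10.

28 × 40 mm

Short side: √(26 · 31) = √806 ≈ 28.4 → 28 mm
Long side: √(37 · 44) = √1628 ≈ 40.3 → 40 mm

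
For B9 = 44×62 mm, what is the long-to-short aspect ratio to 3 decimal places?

1.409

62 / 44 = 1.409
ISO 216 targets √2 ≈ 1.414; the -0.005 deviation is from mm rounding.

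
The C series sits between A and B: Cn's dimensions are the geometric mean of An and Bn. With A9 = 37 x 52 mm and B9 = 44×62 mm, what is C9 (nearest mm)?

40 × 57 mm

Short side: √(37 · 44) = √1628 ≈ 40.3 → 40 mm
Long side: √(52 · 62) = √3224 ≈ 56.8 → 57 mm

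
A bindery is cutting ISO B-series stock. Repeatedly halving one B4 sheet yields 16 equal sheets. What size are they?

16 = 2^4, so 4 halving steps.
B4 → B5 → … → B8 after 4 steps.

B8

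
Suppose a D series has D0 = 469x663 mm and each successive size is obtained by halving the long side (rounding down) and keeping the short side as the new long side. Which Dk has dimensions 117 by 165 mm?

D0: 469 × 663 mm
D1: 331 × 469 mm
D2: 234 × 331 mm
D3: 165 × 234 mm
D4: 117 × 165 mm
D5: 82 × 117 mm
→ matches D4.

D4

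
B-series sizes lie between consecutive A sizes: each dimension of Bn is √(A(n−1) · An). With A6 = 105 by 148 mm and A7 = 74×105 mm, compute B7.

Short side: √(105 · 74) = √7770 ≈ 88.1 → 88 mm
Long side: √(148 · 105) = √15540 ≈ 124.7 → 125 mm

88 × 125 mm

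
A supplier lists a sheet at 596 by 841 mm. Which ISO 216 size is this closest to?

A1 (594 × 841 mm)

Aspect ratio 841/596 ≈ 1.411 — close to the ISO √2 ≈ 1.414.
In the A-series (A0 area = 1 m²): A1 = 594 × 841 mm.
Off by 2 mm total — nearest standard size.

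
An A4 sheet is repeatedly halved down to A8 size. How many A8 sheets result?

A4 = 210 × 297 mm; A8 = 52 × 74 mm.
Each halving step doubles the count; 4 steps from A4 to A8.
2^4 = 16.

16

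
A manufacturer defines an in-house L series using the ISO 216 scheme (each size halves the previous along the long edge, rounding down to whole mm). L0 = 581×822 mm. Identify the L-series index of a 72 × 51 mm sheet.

L7

L0: 581 × 822 mm
L1: 411 × 581 mm
L2: 290 × 411 mm
L3: 205 × 290 mm
L4: 145 × 205 mm
L5: 102 × 145 mm
L6: 72 × 102 mm
L7: 51 × 72 mm
L8: 36 × 51 mm
→ matches L7.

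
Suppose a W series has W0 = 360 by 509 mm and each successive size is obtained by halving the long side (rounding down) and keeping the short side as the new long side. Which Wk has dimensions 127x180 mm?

W0: 360 × 509 mm
W1: 254 × 360 mm
W2: 180 × 254 mm
W3: 127 × 180 mm
W4: 90 × 127 mm
→ matches W3.

W3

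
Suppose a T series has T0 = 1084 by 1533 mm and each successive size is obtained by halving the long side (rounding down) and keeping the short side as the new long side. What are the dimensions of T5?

T1: ⌊1533/2⌋ × 1084 = 766 × 1084 mm
T2: ⌊1084/2⌋ × 766 = 542 × 766 mm
T3: ⌊766/2⌋ × 542 = 383 × 542 mm
T4: ⌊542/2⌋ × 383 = 271 × 383 mm
T5: ⌊383/2⌋ × 271 = 191 × 271 mm

191 × 271 mm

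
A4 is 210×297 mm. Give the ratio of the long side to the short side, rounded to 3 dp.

297 / 210 = 1.414
Matches √2 ≈ 1.414 — the ISO 216 defining ratio.

1.414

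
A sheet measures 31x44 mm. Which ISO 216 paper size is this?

B10 (31 × 44 mm)

Aspect ratio 44/31 ≈ 1.419 — close to the ISO √2 ≈ 1.414.
In the B-series (B0 = 1000 × 1414 mm): B10 = 31 × 44 mm.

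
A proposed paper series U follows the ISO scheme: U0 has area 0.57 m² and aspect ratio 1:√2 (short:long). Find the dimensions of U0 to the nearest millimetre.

Let the short side be w mm. Then w · w√2 = 0.57 m² = 570,000 mm².
w² = 570,000/√2, so w ≈ 634.9 mm; long side = w√2 ≈ 897.8 mm.

635 × 898 mm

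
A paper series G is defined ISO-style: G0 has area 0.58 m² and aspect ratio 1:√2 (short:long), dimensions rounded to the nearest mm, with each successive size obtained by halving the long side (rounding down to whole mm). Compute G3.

226 × 320 mm

Let G0's short side be w mm. w · w√2 = 0.58 m² = 580,000 mm², so w ≈ 640.4 mm and w√2 ≈ 905.7 mm → G0 = 640 × 906 mm.
G1: ⌊906/2⌋ × 640 = 453 × 640 mm
G2: ⌊640/2⌋ × 453 = 320 × 453 mm
G3: ⌊453/2⌋ × 320 = 226 × 320 mm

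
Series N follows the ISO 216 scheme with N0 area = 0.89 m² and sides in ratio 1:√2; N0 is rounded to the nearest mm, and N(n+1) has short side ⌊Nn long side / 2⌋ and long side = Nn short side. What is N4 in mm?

198 × 280 mm

Let N0's short side be w mm. w · w√2 = 0.89 m² = 890,000 mm², so w ≈ 793.3 mm and w√2 ≈ 1121.9 mm → N0 = 793 × 1122 mm.
N1: ⌊1122/2⌋ × 793 = 561 × 793 mm
N2: ⌊793/2⌋ × 561 = 396 × 561 mm
N3: ⌊561/2⌋ × 396 = 280 × 396 mm
N4: ⌊396/2⌋ × 280 = 198 × 280 mm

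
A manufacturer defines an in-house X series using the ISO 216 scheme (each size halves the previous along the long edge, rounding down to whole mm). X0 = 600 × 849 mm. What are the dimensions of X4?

150 × 212 mm

X1: ⌊849/2⌋ × 600 = 424 × 600 mm
X2: ⌊600/2⌋ × 424 = 300 × 424 mm
X3: ⌊424/2⌋ × 300 = 212 × 300 mm
X4: ⌊300/2⌋ × 212 = 150 × 212 mm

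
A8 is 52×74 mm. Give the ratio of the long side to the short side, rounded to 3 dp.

1.423

74 / 52 = 1.423
ISO 216 targets √2 ≈ 1.414; the +0.009 deviation is from mm rounding.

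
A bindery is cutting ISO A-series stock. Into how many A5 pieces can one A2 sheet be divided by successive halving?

8

Each ISO step halves the sheet: 1 × A2 → 2 × A3 → 4 × A4 → 8 × A5
From A2 to A5 is 3 halving steps: 2^3 = 8.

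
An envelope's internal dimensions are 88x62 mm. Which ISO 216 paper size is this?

Aspect ratio 88/62 ≈ 1.419 — close to the ISO √2 ≈ 1.414.
In the B-series (B0 = 1000 × 1414 mm): B8 = 62 × 88 mm.

B8 (62 × 88 mm)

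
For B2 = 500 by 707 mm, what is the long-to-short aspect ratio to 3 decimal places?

1.414

707 / 500 = 1.414
Matches √2 ≈ 1.414 — the ISO 216 defining ratio.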